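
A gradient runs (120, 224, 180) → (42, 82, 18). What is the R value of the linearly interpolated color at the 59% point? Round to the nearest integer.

R = 120 + 0.59 × (42 − 120) = 73.98 → 74

74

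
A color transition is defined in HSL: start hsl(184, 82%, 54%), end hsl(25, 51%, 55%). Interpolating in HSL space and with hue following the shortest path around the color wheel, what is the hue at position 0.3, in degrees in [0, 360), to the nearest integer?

Hue arc: Δh = 25 − 184 = -159° (|Δh| ≤ 180, already the shorter path).
H = 184 + 0.3 × (-159) = 136.3 → 136°

136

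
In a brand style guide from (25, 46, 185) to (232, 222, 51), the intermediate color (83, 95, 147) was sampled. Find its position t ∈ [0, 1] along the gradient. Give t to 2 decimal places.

0.28

Invert the lerp on the R channel (largest span, 207): t = (83 − 25) / (232 − 25) = 58/207 = 0.28019.
Check on G: (95 − 46)/(222 − 46) = 0.2784 ✓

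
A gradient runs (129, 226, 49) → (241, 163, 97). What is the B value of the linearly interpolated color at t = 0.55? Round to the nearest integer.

B = 49 + 0.55 × (97 − 49) = 75.4 → 75

75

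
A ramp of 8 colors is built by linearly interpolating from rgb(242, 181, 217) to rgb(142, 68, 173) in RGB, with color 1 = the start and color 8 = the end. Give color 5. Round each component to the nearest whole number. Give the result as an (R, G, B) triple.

With 8 swatches and endpoints inclusive, swatch 5 sits at t = (5 − 1)/(8 − 1) = 4/7 ≈ 0.5714.
R = 242 + 0.5714 × (142 − 242) = 184.86 → 185
G = 181 + 0.5714 × (68 − 181) = 116.432 → 116
B = 217 + 0.5714 × (173 − 217) = 191.858 → 192

(185, 116, 192)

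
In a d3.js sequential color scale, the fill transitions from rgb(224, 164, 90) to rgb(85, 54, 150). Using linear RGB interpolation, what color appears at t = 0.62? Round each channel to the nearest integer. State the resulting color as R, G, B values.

(138, 96, 127)

R = 224 + 0.62 × (85 − 224) = 224 + 0.62 × -139 = 137.82 → 138
G = 164 + 0.62 × (54 − 164) = 164 + 0.62 × -110 = 95.8 → 96
B = 90 + 0.62 × (150 − 90) = 90 + 0.62 × 60 = 127.2 → 127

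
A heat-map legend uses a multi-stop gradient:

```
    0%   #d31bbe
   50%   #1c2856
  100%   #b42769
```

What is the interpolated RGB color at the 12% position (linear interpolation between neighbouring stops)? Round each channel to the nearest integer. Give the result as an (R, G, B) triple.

(167, 30, 165)

12% lies between the 0% and 50% stops, so the local fraction is t = (12 − 0)/(50 − 0) = 12/50 ≈ 0.24.
#d31bbe → (211, 27, 190); #1c2856 → (28, 40, 86).
R = 211 + 0.24 × (28 − 211) = 167.08 → 167
G = 27 + 0.24 × (40 − 27) = 30.12 → 30
B = 190 + 0.24 × (86 − 190) = 165.04 → 165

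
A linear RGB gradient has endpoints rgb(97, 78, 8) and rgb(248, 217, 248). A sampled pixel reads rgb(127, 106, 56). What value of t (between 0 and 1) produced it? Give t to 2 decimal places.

0.20

Invert the lerp on the B channel (largest span, 240): t = (56 − 8) / (248 − 8) = 48/240 = 0.2.
Check on R: (127 − 97)/(248 − 97) = 0.1987 ✓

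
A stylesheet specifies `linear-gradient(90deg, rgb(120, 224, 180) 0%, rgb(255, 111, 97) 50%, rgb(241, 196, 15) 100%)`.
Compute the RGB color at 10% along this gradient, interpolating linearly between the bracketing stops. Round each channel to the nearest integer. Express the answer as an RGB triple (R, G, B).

(147, 201, 163)

10% lies between the 0% and 50% stops, so the local fraction is t = (10 − 0)/(50 − 0) = 10/50 ≈ 0.2.
R = 120 + 0.2 × (255 − 120) = 147 → 147
G = 224 + 0.2 × (111 − 224) = 201.4 → 201
B = 180 + 0.2 × (97 − 180) = 163.4 → 163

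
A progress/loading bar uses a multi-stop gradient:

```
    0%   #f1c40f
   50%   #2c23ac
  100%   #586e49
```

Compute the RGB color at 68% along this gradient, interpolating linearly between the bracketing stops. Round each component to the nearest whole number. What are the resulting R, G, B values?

68% lies between the 50% and 100% stops, so the local fraction is t = (68 − 50)/(100 − 50) = 18/50 ≈ 0.36.
#2c23ac → (44, 35, 172); #586e49 → (88, 110, 73).
R = 44 + 0.36 × (88 − 44) = 59.84 → 60
G = 35 + 0.36 × (110 − 35) = 62 → 62
B = 172 + 0.36 × (73 − 172) = 136.36 → 136

(60, 62, 136)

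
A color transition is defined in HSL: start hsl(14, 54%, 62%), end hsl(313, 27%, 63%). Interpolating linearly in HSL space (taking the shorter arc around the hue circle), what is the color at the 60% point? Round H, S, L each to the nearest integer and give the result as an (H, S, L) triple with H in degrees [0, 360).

Hue: 313 − 14 = 299°, but |299| > 180 so the shorter arc goes the other way: Δh = 299 − 360 = -61°.
H = 14 + 0.6 × (-61) = -22.6 → -23 → -23 mod 360 = 337°
S = 54 + 0.6 × (27 − 54) = 37.8 → 38%
L = 62 + 0.6 × (63 − 62) = 62.6 → 63%

(337, 38, 63)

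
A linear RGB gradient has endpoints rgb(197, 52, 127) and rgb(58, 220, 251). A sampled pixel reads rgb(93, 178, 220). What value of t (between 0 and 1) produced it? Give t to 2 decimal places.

0.75

Invert the lerp on the G channel (largest span, 168): t = (178 − 52) / (220 − 52) = 126/168 = 0.75.
Check on R: (93 − 197)/(58 − 197) = 0.7482 ✓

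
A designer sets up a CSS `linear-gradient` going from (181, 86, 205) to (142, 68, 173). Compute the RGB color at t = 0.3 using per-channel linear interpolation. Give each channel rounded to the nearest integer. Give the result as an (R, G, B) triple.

R = 181 + 0.3 × (142 − 181) = 181 + 0.3 × -39 = 169.3 → 169
G = 86 + 0.3 × (68 − 86) = 86 + 0.3 × -18 = 80.6 → 81
B = 205 + 0.3 × (173 − 205) = 205 + 0.3 × -32 = 195.4 → 195
So the blended color is (169, 81, 195), about #a951c3.

(169, 81, 195)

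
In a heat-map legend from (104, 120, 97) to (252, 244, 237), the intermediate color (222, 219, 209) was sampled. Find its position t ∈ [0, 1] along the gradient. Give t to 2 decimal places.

Invert the lerp on the R channel (largest span, 148): t = (222 − 104) / (252 − 104) = 118/148 = 0.7973.
Check on G: (219 − 120)/(244 − 120) = 0.7984 ✓

0.80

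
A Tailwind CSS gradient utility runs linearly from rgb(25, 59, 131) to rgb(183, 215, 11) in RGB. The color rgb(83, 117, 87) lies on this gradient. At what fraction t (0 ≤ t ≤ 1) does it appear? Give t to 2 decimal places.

Invert the lerp on the R channel (largest span, 158): t = (83 − 25) / (183 − 25) = 58/158 = 0.36709.
Check on G: (117 − 59)/(215 − 59) = 0.3718 ✓

0.37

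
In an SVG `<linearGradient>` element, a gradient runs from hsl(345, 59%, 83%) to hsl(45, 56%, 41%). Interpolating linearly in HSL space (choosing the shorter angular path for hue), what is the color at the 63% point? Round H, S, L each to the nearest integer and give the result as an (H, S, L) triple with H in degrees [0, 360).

Hue: 45 − 345 = -300°, but |-300| > 180 so the shorter arc goes the other way: Δh = -300 + 360 = 60°.
H = 345 + 0.63 × (60) = 382.8 → 383 → 383 mod 360 = 23°
S = 59 + 0.63 × (56 − 59) = 57.11 → 57%
L = 83 + 0.63 × (41 − 83) = 56.54 → 57%

(23, 57, 57)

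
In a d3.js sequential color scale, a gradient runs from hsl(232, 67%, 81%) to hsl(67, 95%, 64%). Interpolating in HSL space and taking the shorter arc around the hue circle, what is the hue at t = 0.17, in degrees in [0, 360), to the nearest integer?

Hue arc: Δh = 67 − 232 = -165° (|Δh| ≤ 180, already the shorter path).
H = 232 + 0.17 × (-165) = 203.95 → 204°

204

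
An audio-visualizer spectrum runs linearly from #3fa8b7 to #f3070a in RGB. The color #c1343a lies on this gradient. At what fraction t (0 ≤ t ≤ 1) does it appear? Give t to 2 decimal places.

Invert the lerp on the R channel (largest span, 180): t = (193 − 63) / (243 − 63) = 130/180 = 0.72222.
Check on G: (52 − 168)/(7 − 168) = 0.7205 ✓

0.72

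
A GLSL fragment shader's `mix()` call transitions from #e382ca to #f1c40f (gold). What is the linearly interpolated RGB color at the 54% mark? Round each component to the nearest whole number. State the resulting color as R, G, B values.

#e382ca → (227, 130, 202); #f1c40f → (241, 196, 15).
54% corresponds to t = 0.54.
R = 227 + 0.54 × (241 − 227) = 227 + 0.54 × 14 = 234.56 → 235
G = 130 + 0.54 × (196 − 130) = 130 + 0.54 × 66 = 165.64 → 166
B = 202 + 0.54 × (15 − 202) = 202 + 0.54 × -187 = 101.02 → 101

(235, 166, 101)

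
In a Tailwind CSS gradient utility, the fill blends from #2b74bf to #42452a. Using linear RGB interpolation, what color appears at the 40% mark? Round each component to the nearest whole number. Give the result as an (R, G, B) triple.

(52, 97, 131)

#2b74bf → (43, 116, 191); #42452a → (66, 69, 42).
40% corresponds to t = 0.4.
R = 43 + 0.4 × (66 − 43) = 43 + 0.4 × 23 = 52.2 → 52
G = 116 + 0.4 × (69 − 116) = 116 + 0.4 × -47 = 97.2 → 97
B = 191 + 0.4 × (42 − 191) = 191 + 0.4 × -149 = 131.4 → 131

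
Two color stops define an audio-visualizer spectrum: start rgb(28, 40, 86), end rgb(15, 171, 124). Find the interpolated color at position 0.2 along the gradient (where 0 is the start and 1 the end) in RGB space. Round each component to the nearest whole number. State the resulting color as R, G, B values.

(25, 66, 94)

R = 28 + 0.2 × (15 − 28) = 28 + 0.2 × -13 = 25.4 → 25
G = 40 + 0.2 × (171 − 40) = 40 + 0.2 × 131 = 66.2 → 66
B = 86 + 0.2 × (124 − 86) = 86 + 0.2 × 38 = 93.6 → 94
So the blended color is (25, 66, 94), about #19425e.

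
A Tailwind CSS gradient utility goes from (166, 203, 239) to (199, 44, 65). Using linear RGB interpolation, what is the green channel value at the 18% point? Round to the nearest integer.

174

G = 203 + 0.18 × (44 − 203) = 174.38 → 174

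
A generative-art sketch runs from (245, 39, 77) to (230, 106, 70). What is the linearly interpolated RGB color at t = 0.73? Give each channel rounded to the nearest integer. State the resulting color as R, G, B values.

(234, 88, 72)

R = 245 + 0.73 × (230 − 245) = 245 + 0.73 × -15 = 234.05 → 234
G = 39 + 0.73 × (106 − 39) = 39 + 0.73 × 67 = 87.91 → 88
B = 77 + 0.73 × (70 − 77) = 77 + 0.73 × -7 = 71.89 → 72
So the blended color is (234, 88, 72), about #ea5848.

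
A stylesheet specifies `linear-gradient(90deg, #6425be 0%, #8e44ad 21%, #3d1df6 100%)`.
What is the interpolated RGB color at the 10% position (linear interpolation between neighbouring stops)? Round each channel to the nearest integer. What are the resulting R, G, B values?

10% lies between the 0% and 21% stops, so the local fraction is t = (10 − 0)/(21 − 0) = 10/21 ≈ 0.4762.
#6425be → (100, 37, 190); #8e44ad → (142, 68, 173).
R = 100 + 0.4762 × (142 − 100) = 120 → 120
G = 37 + 0.4762 × (68 − 37) = 51.762 → 52
B = 190 + 0.4762 × (173 − 190) = 181.905 → 182

(120, 52, 182)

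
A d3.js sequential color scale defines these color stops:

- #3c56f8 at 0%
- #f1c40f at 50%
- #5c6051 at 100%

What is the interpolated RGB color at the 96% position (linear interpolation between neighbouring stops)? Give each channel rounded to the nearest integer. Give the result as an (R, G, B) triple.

(104, 104, 76)

96% lies between the 50% and 100% stops, so the local fraction is t = (96 − 50)/(100 − 50) = 46/50 ≈ 0.92.
#f1c40f → (241, 196, 15); #5c6051 → (92, 96, 81).
R = 241 + 0.92 × (92 − 241) = 103.92 → 104
G = 196 + 0.92 × (96 − 196) = 104 → 104
B = 15 + 0.92 × (81 − 15) = 75.72 → 76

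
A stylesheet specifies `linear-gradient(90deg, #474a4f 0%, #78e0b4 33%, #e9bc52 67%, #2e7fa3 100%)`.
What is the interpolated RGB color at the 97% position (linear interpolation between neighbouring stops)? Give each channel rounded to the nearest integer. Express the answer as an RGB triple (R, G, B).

97% lies between the 67% and 100% stops, so the local fraction is t = (97 − 67)/(100 − 67) = 30/33 ≈ 0.9091.
#e9bc52 → (233, 188, 82); #2e7fa3 → (46, 127, 163).
R = 233 + 0.9091 × (46 − 233) = 62.998 → 63
G = 188 + 0.9091 × (127 − 188) = 132.545 → 133
B = 82 + 0.9091 × (163 − 82) = 155.637 → 156

(63, 133, 156)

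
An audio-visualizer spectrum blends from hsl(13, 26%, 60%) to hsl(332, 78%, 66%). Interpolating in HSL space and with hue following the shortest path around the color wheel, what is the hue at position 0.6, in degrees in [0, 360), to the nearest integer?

348

Hue: 332 − 13 = 319°, but |319| > 180 so the shorter arc goes the other way: Δh = 319 − 360 = -41°.
H = 13 + 0.6 × (-41) = -11.6 → -12 → -12 mod 360 = 348°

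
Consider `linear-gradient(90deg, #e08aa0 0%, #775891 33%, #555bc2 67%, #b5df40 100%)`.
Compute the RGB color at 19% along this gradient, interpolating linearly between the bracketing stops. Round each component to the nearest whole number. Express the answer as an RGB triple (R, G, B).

19% lies between the 0% and 33% stops, so the local fraction is t = (19 − 0)/(33 − 0) = 19/33 ≈ 0.5758.
#e08aa0 → (224, 138, 160); #775891 → (119, 88, 145).
R = 224 + 0.5758 × (119 − 224) = 163.541 → 164
G = 138 + 0.5758 × (88 − 138) = 109.21 → 109
B = 160 + 0.5758 × (145 − 160) = 151.363 → 151

(164, 109, 151)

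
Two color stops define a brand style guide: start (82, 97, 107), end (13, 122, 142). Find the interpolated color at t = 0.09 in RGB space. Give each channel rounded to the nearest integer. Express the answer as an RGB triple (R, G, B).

R = 82 + 0.09 × (13 − 82) = 82 + 0.09 × -69 = 75.79 → 76
G = 97 + 0.09 × (122 − 97) = 97 + 0.09 × 25 = 99.25 → 99
B = 107 + 0.09 × (142 − 107) = 107 + 0.09 × 35 = 110.15 → 110

(76, 99, 110)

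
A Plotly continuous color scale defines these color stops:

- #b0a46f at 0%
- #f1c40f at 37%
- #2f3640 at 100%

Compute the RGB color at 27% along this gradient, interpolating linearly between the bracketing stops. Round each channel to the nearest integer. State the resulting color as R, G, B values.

(223, 187, 41)

27% lies between the 0% and 37% stops, so the local fraction is t = (27 − 0)/(37 − 0) = 27/37 ≈ 0.7297.
#b0a46f → (176, 164, 111); #f1c40f → (241, 196, 15).
R = 176 + 0.7297 × (241 − 176) = 223.43 → 223
G = 164 + 0.7297 × (196 − 164) = 187.35 → 187
B = 111 + 0.7297 × (15 − 111) = 40.949 → 41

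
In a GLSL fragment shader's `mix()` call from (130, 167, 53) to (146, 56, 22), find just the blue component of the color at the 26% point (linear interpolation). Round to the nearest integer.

B = 53 + 0.26 × (22 − 53) = 44.94 → 45

45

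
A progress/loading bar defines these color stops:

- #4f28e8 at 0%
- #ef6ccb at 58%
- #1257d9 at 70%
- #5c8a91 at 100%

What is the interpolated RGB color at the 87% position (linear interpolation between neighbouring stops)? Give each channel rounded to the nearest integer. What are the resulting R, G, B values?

87% lies between the 70% and 100% stops, so the local fraction is t = (87 − 70)/(100 − 70) = 17/30 ≈ 0.5667.
#1257d9 → (18, 87, 217); #5c8a91 → (92, 138, 145).
R = 18 + 0.5667 × (92 − 18) = 59.936 → 60
G = 87 + 0.5667 × (138 − 87) = 115.902 → 116
B = 217 + 0.5667 × (145 − 217) = 176.198 → 176

(60, 116, 176)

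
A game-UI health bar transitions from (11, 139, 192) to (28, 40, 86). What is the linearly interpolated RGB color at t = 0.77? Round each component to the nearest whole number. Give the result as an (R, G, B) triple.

R = 11 + 0.77 × (28 − 11) = 11 + 0.77 × 17 = 24.09 → 24
G = 139 + 0.77 × (40 − 139) = 139 + 0.77 × -99 = 62.77 → 63
B = 192 + 0.77 × (86 − 192) = 192 + 0.77 × -106 = 110.38 → 110

(24, 63, 110)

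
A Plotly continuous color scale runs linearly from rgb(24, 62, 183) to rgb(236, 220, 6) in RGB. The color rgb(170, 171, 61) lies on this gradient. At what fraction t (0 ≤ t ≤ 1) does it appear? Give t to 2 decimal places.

0.69

Invert the lerp on the R channel (largest span, 212): t = (170 − 24) / (236 − 24) = 146/212 = 0.68868.
Check on G: (171 − 62)/(220 − 62) = 0.6899 ✓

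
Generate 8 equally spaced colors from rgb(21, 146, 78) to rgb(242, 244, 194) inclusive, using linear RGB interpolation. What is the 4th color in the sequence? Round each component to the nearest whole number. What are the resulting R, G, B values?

(116, 188, 128)

With 8 swatches and endpoints inclusive, swatch 4 sits at t = (4 − 1)/(8 − 1) = 3/7 ≈ 0.4286.
R = 21 + 0.4286 × (242 − 21) = 115.721 → 116
G = 146 + 0.4286 × (244 − 146) = 188.003 → 188
B = 78 + 0.4286 × (194 − 78) = 127.718 → 128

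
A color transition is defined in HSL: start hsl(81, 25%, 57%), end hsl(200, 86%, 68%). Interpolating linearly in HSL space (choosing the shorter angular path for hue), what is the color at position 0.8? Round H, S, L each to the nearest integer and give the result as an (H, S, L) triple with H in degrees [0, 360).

Hue arc: Δh = 200 − 81 = 119° (|Δh| ≤ 180, already the shorter path).
H = 81 + 0.8 × (119) = 176.2 → 176°
S = 25 + 0.8 × (86 − 25) = 73.8 → 74%
L = 57 + 0.8 × (68 − 57) = 65.8 → 66%

(176, 74, 66)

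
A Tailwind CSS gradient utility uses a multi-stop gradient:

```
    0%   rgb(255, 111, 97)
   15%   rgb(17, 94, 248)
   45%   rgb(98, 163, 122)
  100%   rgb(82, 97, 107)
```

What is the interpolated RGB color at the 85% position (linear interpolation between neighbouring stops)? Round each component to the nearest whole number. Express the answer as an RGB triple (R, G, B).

85% lies between the 45% and 100% stops, so the local fraction is t = (85 − 45)/(100 − 45) = 40/55 ≈ 0.7273.
R = 98 + 0.7273 × (82 − 98) = 86.363 → 86
G = 163 + 0.7273 × (97 − 163) = 114.998 → 115
B = 122 + 0.7273 × (107 − 122) = 111.091 → 111

(86, 115, 111)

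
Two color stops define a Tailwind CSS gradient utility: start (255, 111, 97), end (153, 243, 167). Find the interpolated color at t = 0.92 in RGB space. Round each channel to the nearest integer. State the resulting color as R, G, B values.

R = 255 + 0.92 × (153 − 255) = 255 + 0.92 × -102 = 161.16 → 161
G = 111 + 0.92 × (243 − 111) = 111 + 0.92 × 132 = 232.44 → 232
B = 97 + 0.92 × (167 − 97) = 97 + 0.92 × 70 = 161.4 → 161

(161, 232, 161)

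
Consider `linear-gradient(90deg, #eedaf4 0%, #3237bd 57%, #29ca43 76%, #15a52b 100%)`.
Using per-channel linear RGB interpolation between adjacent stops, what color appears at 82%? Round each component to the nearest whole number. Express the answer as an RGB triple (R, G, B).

82% lies between the 76% and 100% stops, so the local fraction is t = (82 − 76)/(100 − 76) = 6/24 ≈ 0.25.
#29ca43 → (41, 202, 67); #15a52b → (21, 165, 43).
R = 41 + 0.25 × (21 − 41) = 36 → 36
G = 202 + 0.25 × (165 − 202) = 192.75 → 193
B = 67 + 0.25 × (43 − 67) = 61 → 61

(36, 193, 61)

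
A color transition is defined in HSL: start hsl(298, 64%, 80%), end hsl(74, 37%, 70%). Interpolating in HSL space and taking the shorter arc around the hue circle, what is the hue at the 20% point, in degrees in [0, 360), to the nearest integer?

Hue: 74 − 298 = -224°, but |-224| > 180 so the shorter arc goes the other way: Δh = -224 + 360 = 136°.
H = 298 + 0.2 × (136) = 325.2 → 325°

325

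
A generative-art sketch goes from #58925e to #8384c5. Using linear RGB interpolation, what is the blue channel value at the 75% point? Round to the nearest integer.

B₁ = 94 (from #58925e), B₂ = 197 (from #8384c5).
B = 94 + 0.75 × (197 − 94) = 171.25 → 171

171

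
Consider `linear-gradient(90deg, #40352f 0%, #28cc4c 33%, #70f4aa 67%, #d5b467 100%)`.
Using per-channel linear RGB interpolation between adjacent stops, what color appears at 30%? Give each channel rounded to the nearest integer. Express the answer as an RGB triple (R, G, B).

(42, 190, 73)

30% lies between the 0% and 33% stops, so the local fraction is t = (30 − 0)/(33 − 0) = 30/33 ≈ 0.9091.
#40352f → (64, 53, 47); #28cc4c → (40, 204, 76).
R = 64 + 0.9091 × (40 − 64) = 42.182 → 42
G = 53 + 0.9091 × (204 − 53) = 190.274 → 190
B = 47 + 0.9091 × (76 − 47) = 73.364 → 73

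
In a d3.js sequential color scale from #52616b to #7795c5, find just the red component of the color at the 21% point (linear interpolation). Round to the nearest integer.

90

R₁ = 82 (from #52616b), R₂ = 119 (from #7795c5).
R = 82 + 0.21 × (119 − 82) = 89.77 → 90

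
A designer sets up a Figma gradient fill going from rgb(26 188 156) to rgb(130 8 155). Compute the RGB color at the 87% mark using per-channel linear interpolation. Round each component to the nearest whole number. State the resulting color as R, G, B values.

87% corresponds to t = 0.87.
R = 26 + 0.87 × (130 − 26) = 26 + 0.87 × 104 = 116.48 → 116
G = 188 + 0.87 × (8 − 188) = 188 + 0.87 × -180 = 31.4 → 31
B = 156 + 0.87 × (155 − 156) = 156 + 0.87 × -1 = 155.13 → 155

(116, 31, 155)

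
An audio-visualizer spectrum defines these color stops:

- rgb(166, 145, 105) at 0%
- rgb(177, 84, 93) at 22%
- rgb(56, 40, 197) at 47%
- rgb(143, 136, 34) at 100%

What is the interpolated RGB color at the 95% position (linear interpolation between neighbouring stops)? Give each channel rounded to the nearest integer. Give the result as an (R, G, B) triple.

95% lies between the 47% and 100% stops, so the local fraction is t = (95 − 47)/(100 − 47) = 48/53 ≈ 0.9057.
R = 56 + 0.9057 × (143 − 56) = 134.796 → 135
G = 40 + 0.9057 × (136 − 40) = 126.947 → 127
B = 197 + 0.9057 × (34 − 197) = 49.371 → 49

(135, 127, 49)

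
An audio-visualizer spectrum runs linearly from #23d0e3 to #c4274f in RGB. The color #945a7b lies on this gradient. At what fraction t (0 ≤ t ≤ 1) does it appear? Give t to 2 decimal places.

Invert the lerp on the G channel (largest span, 169): t = (90 − 208) / (39 − 208) = -118/-169 = 0.69822.
Check on R: (148 − 35)/(196 − 35) = 0.7019 ✓

0.70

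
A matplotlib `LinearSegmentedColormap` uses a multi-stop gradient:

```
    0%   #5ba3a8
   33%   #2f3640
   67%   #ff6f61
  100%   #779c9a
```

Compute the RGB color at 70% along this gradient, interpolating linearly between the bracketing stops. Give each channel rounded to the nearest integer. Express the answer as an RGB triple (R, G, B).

70% lies between the 67% and 100% stops, so the local fraction is t = (70 − 67)/(100 − 67) = 3/33 ≈ 0.0909.
#ff6f61 → (255, 111, 97); #779c9a → (119, 156, 154).
R = 255 + 0.0909 × (119 − 255) = 242.638 → 243
G = 111 + 0.0909 × (156 − 111) = 115.091 → 115
B = 97 + 0.0909 × (154 − 97) = 102.181 → 102

(243, 115, 102)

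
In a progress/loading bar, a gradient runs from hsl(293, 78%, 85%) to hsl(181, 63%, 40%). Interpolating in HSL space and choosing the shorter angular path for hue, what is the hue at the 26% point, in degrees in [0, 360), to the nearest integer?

Hue arc: Δh = 181 − 293 = -112° (|Δh| ≤ 180, already the shorter path).
H = 293 + 0.26 × (-112) = 263.88 → 264°

264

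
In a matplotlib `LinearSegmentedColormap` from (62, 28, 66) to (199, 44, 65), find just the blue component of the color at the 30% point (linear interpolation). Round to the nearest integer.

66

B = 66 + 0.3 × (65 − 66) = 65.7 → 66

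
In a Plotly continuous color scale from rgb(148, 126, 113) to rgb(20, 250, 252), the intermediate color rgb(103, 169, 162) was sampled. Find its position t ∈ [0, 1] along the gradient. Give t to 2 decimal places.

Invert the lerp on the B channel (largest span, 139): t = (162 − 113) / (252 − 113) = 49/139 = 0.35252.
Check on R: (103 − 148)/(20 − 148) = 0.3516 ✓

0.35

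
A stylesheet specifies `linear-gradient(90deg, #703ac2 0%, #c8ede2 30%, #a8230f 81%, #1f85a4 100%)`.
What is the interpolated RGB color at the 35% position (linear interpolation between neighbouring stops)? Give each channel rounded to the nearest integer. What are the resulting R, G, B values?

35% lies between the 30% and 81% stops, so the local fraction is t = (35 − 30)/(81 − 30) = 5/51 ≈ 0.098.
#c8ede2 → (200, 237, 226); #a8230f → (168, 35, 15).
R = 200 + 0.098 × (168 − 200) = 196.864 → 197
G = 237 + 0.098 × (35 − 237) = 217.204 → 217
B = 226 + 0.098 × (15 − 226) = 205.322 → 205

(197, 217, 205)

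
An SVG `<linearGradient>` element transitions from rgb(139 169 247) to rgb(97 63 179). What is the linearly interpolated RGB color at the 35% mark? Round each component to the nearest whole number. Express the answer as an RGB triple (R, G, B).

(124, 132, 223)

35% corresponds to t = 0.35.
R = 139 + 0.35 × (97 − 139) = 139 + 0.35 × -42 = 124.3 → 124
G = 169 + 0.35 × (63 − 169) = 169 + 0.35 × -106 = 131.9 → 132
B = 247 + 0.35 × (179 − 247) = 247 + 0.35 × -68 = 223.2 → 223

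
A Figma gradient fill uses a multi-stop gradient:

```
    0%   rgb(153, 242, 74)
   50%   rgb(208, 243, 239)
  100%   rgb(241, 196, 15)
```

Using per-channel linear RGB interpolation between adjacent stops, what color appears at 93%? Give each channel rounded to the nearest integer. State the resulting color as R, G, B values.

93% lies between the 50% and 100% stops, so the local fraction is t = (93 − 50)/(100 − 50) = 43/50 ≈ 0.86.
R = 208 + 0.86 × (241 − 208) = 236.38 → 236
G = 243 + 0.86 × (196 − 243) = 202.58 → 203
B = 239 + 0.86 × (15 − 239) = 46.36 → 46

(236, 203, 46)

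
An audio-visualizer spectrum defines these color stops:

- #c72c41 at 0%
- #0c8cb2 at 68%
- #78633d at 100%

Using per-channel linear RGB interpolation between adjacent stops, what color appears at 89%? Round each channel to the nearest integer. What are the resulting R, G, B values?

89% lies between the 68% and 100% stops, so the local fraction is t = (89 − 68)/(100 − 68) = 21/32 ≈ 0.6562.
#0c8cb2 → (12, 140, 178); #78633d → (120, 99, 61).
R = 12 + 0.6562 × (120 − 12) = 82.87 → 83
G = 140 + 0.6562 × (99 − 140) = 113.096 → 113
B = 178 + 0.6562 × (61 − 178) = 101.225 → 101

(83, 113, 101)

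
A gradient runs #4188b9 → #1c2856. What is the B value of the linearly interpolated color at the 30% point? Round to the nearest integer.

155

B₁ = 185 (from #4188b9), B₂ = 86 (from #1c2856).
B = 185 + 0.3 × (86 − 185) = 155.3 → 155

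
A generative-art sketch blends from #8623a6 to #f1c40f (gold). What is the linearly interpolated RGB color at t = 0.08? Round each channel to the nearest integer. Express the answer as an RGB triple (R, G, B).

(143, 48, 154)

#8623a6 → (134, 35, 166); #f1c40f → (241, 196, 15).
R = 134 + 0.08 × (241 − 134) = 134 + 0.08 × 107 = 142.56 → 143
G = 35 + 0.08 × (196 − 35) = 35 + 0.08 × 161 = 47.88 → 48
B = 166 + 0.08 × (15 − 166) = 166 + 0.08 × -151 = 153.92 → 154
So the blended color is (143, 48, 154), about #8f309a.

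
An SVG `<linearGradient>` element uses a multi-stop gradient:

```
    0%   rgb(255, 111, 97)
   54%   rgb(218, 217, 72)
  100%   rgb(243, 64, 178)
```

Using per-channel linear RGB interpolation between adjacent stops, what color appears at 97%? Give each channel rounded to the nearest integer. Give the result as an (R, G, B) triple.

(241, 74, 171)

97% lies between the 54% and 100% stops, so the local fraction is t = (97 − 54)/(100 − 54) = 43/46 ≈ 0.9348.
R = 218 + 0.9348 × (243 − 218) = 241.37 → 241
G = 217 + 0.9348 × (64 − 217) = 73.976 → 74
B = 72 + 0.9348 × (178 − 72) = 171.089 → 171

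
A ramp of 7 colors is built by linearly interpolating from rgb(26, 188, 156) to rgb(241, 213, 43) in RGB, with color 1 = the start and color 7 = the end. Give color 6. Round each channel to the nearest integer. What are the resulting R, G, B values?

With 7 swatches and endpoints inclusive, swatch 6 sits at t = (6 − 1)/(7 − 1) = 5/6 ≈ 0.8333.
R = 26 + 0.8333 × (241 − 26) = 205.16 → 205
G = 188 + 0.8333 × (213 − 188) = 208.833 → 209
B = 156 + 0.8333 × (43 − 156) = 61.837 → 62

(205, 209, 62)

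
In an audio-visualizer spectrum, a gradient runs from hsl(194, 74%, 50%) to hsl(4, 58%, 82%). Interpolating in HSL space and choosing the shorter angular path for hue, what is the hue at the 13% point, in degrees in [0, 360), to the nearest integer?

216

Hue: 4 − 194 = -190°, but |-190| > 180 so the shorter arc goes the other way: Δh = -190 + 360 = 170°.
H = 194 + 0.13 × (170) = 216.1 → 216°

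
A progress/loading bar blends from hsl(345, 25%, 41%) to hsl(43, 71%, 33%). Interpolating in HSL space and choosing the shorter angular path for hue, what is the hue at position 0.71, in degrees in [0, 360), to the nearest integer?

26

Hue: 43 − 345 = -302°, but |-302| > 180 so the shorter arc goes the other way: Δh = -302 + 360 = 58°.
H = 345 + 0.71 × (58) = 386.18 → 386 → 386 mod 360 = 26°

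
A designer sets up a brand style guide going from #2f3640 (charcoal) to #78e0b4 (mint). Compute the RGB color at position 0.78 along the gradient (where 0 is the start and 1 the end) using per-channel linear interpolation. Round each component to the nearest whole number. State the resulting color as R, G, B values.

(104, 187, 154)

#2f3640 → (47, 54, 64); #78e0b4 → (120, 224, 180).
R = 47 + 0.78 × (120 − 47) = 47 + 0.78 × 73 = 103.94 → 104
G = 54 + 0.78 × (224 − 54) = 54 + 0.78 × 170 = 186.6 → 187
B = 64 + 0.78 × (180 − 64) = 64 + 0.78 × 116 = 154.48 → 154
So the blended color is (104, 187, 154), about #68bb9a.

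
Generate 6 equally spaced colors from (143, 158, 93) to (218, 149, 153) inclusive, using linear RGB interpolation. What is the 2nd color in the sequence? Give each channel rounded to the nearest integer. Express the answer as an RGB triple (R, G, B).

(158, 156, 105)

With 6 swatches and endpoints inclusive, swatch 2 sits at t = (2 − 1)/(6 − 1) = 1/5 ≈ 0.2.
R = 143 + 0.2 × (218 − 143) = 158 → 158
G = 158 + 0.2 × (149 − 158) = 156.2 → 156
B = 93 + 0.2 × (153 − 93) = 105 → 105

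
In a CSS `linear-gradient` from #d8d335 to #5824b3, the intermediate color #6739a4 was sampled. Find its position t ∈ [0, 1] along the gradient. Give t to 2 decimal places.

0.88

Invert the lerp on the G channel (largest span, 175): t = (57 − 211) / (36 − 211) = -154/-175 = 0.88.
Check on R: (103 − 216)/(88 − 216) = 0.8828 ✓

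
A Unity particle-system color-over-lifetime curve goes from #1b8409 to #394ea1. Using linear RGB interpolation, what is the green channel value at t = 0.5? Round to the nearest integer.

G₁ = 132 (from #1b8409), G₂ = 78 (from #394ea1).
G = 132 + 0.5 × (78 − 132) = 105 → 105

105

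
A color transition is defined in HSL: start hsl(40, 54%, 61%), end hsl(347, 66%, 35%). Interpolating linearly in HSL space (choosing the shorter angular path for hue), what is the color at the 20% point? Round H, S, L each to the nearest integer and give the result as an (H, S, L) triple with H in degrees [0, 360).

(29, 56, 56)

Hue: 347 − 40 = 307°, but |307| > 180 so the shorter arc goes the other way: Δh = 307 − 360 = -53°.
H = 40 + 0.2 × (-53) = 29.4 → 29°
S = 54 + 0.2 × (66 − 54) = 56.4 → 56%
L = 61 + 0.2 × (35 − 61) = 55.8 → 56%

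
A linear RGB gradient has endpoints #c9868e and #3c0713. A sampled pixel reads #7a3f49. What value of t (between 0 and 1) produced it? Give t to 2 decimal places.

Invert the lerp on the R channel (largest span, 141): t = (122 − 201) / (60 − 201) = -79/-141 = 0.56028.
Check on G: (63 − 134)/(7 − 134) = 0.5591 ✓

0.56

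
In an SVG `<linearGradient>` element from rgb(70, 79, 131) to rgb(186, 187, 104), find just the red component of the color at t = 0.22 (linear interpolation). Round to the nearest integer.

R = 70 + 0.22 × (186 − 70) = 95.52 → 96

96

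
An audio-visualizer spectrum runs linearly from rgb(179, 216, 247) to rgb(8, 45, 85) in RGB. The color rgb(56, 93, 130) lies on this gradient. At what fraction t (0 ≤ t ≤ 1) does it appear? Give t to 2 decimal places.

0.72

Invert the lerp on the R channel (largest span, 171): t = (56 − 179) / (8 − 179) = -123/-171 = 0.7193.
Check on G: (93 − 216)/(45 − 216) = 0.7193 ✓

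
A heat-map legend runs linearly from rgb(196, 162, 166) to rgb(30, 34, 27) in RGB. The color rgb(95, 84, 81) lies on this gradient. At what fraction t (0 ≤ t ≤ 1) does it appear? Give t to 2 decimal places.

0.61

Invert the lerp on the R channel (largest span, 166): t = (95 − 196) / (30 − 196) = -101/-166 = 0.60843.
Check on G: (84 − 162)/(34 − 162) = 0.6094 ✓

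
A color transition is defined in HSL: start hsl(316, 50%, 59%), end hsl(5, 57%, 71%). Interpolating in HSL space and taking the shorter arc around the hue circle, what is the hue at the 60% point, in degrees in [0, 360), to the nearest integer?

Hue: 5 − 316 = -311°, but |-311| > 180 so the shorter arc goes the other way: Δh = -311 + 360 = 49°.
H = 316 + 0.6 × (49) = 345.4 → 345°

345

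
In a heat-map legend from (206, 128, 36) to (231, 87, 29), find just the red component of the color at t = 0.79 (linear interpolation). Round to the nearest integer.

R = 206 + 0.79 × (231 − 206) = 225.75 → 226

226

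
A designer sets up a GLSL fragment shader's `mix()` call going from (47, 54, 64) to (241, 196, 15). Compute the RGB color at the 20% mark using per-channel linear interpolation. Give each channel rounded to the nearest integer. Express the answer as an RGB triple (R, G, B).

(86, 82, 54)

20% corresponds to t = 0.2.
R = 47 + 0.2 × (241 − 47) = 47 + 0.2 × 194 = 85.8 → 86
G = 54 + 0.2 × (196 − 54) = 54 + 0.2 × 142 = 82.4 → 82
B = 64 + 0.2 × (15 − 64) = 64 + 0.2 × -49 = 54.2 → 54
So the blended color is (86, 82, 54), about #565236.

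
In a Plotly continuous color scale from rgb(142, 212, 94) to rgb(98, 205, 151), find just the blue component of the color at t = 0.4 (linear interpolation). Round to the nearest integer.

117

B = 94 + 0.4 × (151 − 94) = 116.8 → 117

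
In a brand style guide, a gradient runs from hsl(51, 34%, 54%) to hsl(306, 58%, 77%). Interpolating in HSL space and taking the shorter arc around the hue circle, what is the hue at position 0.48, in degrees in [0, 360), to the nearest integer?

Hue: 306 − 51 = 255°, but |255| > 180 so the shorter arc goes the other way: Δh = 255 − 360 = -105°.
H = 51 + 0.48 × (-105) = 0.6 → 1°

1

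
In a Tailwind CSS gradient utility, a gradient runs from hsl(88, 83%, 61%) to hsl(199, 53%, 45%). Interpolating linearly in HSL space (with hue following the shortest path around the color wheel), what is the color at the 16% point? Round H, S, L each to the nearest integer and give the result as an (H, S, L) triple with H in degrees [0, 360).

Hue arc: Δh = 199 − 88 = 111° (|Δh| ≤ 180, already the shorter path).
H = 88 + 0.16 × (111) = 105.76 → 106°
S = 83 + 0.16 × (53 − 83) = 78.2 → 78%
L = 61 + 0.16 × (45 − 61) = 58.44 → 58%

(106, 78, 58)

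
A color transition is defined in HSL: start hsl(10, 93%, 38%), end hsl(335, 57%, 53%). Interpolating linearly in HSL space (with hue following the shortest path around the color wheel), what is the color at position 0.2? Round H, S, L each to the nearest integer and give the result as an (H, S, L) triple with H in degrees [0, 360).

(3, 86, 41)

Hue: 335 − 10 = 325°, but |325| > 180 so the shorter arc goes the other way: Δh = 325 − 360 = -35°.
H = 10 + 0.2 × (-35) = 3 → 3°
S = 93 + 0.2 × (57 − 93) = 85.8 → 86%
L = 38 + 0.2 × (53 − 38) = 41 → 41%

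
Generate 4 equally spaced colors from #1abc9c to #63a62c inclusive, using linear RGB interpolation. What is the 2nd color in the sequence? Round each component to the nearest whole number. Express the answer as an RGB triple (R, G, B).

(50, 181, 119)

With 4 swatches and endpoints inclusive, swatch 2 sits at t = (2 − 1)/(4 − 1) = 1/3 ≈ 0.3333.
#1abc9c → (26, 188, 156); #63a62c → (99, 166, 44).
R = 26 + 0.3333 × (99 − 26) = 50.331 → 50
G = 188 + 0.3333 × (166 − 188) = 180.667 → 181
B = 156 + 0.3333 × (44 − 156) = 118.67 → 119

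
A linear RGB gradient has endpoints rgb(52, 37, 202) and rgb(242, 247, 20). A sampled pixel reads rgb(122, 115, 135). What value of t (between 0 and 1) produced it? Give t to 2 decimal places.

Invert the lerp on the G channel (largest span, 210): t = (115 − 37) / (247 − 37) = 78/210 = 0.37143.
Check on R: (122 − 52)/(242 − 52) = 0.3684 ✓

0.37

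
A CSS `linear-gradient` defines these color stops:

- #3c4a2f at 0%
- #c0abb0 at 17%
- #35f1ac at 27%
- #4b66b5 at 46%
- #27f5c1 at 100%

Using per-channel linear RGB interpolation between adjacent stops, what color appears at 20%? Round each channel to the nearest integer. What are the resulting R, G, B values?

20% lies between the 17% and 27% stops, so the local fraction is t = (20 − 17)/(27 − 17) = 3/10 ≈ 0.3.
#c0abb0 → (192, 171, 176); #35f1ac → (53, 241, 172).
R = 192 + 0.3 × (53 − 192) = 150.3 → 150
G = 171 + 0.3 × (241 − 171) = 192 → 192
B = 176 + 0.3 × (172 − 176) = 174.8 → 175

(150, 192, 175)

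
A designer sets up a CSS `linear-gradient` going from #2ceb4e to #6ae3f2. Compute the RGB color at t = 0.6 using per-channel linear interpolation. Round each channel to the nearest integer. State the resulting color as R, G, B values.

#2ceb4e → (44, 235, 78); #6ae3f2 → (106, 227, 242).
R = 44 + 0.6 × (106 − 44) = 44 + 0.6 × 62 = 81.2 → 81
G = 235 + 0.6 × (227 − 235) = 235 + 0.6 × -8 = 230.2 → 230
B = 78 + 0.6 × (242 − 78) = 78 + 0.6 × 164 = 176.4 → 176

(81, 230, 176)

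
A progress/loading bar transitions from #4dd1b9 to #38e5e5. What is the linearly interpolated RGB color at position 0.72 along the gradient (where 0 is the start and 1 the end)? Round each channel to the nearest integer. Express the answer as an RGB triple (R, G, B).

(62, 223, 217)

#4dd1b9 → (77, 209, 185); #38e5e5 → (56, 229, 229).
R = 77 + 0.72 × (56 − 77) = 77 + 0.72 × -21 = 61.88 → 62
G = 209 + 0.72 × (229 − 209) = 209 + 0.72 × 20 = 223.4 → 223
B = 185 + 0.72 × (229 − 185) = 185 + 0.72 × 44 = 216.68 → 217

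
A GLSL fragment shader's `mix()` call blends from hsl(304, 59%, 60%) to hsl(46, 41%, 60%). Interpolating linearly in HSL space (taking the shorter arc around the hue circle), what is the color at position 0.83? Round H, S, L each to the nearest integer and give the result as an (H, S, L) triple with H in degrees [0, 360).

(29, 44, 60)

Hue: 46 − 304 = -258°, but |-258| > 180 so the shorter arc goes the other way: Δh = -258 + 360 = 102°.
H = 304 + 0.83 × (102) = 388.66 → 389 → 389 mod 360 = 29°
S = 59 + 0.83 × (41 − 59) = 44.06 → 44%
L = 60 + 0.83 × (60 − 60) = 60 → 60%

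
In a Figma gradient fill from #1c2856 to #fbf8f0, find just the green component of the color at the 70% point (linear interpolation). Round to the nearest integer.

G₁ = 40 (from #1c2856), G₂ = 248 (from #fbf8f0).
G = 40 + 0.7 × (248 − 40) = 185.6 → 186

186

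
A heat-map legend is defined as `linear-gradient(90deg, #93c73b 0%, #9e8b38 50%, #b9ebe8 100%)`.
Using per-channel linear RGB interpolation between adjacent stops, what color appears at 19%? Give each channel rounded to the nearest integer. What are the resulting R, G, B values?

(151, 176, 58)

19% lies between the 0% and 50% stops, so the local fraction is t = (19 − 0)/(50 − 0) = 19/50 ≈ 0.38.
#93c73b → (147, 199, 59); #9e8b38 → (158, 139, 56).
R = 147 + 0.38 × (158 − 147) = 151.18 → 151
G = 199 + 0.38 × (139 − 199) = 176.2 → 176
B = 59 + 0.38 × (56 − 59) = 57.86 → 58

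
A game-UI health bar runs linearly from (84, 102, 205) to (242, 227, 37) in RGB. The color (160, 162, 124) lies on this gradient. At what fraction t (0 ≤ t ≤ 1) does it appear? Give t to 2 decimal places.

0.48

Invert the lerp on the B channel (largest span, 168): t = (124 − 205) / (37 − 205) = -81/-168 = 0.48214.
Check on R: (160 − 84)/(242 − 84) = 0.481 ✓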